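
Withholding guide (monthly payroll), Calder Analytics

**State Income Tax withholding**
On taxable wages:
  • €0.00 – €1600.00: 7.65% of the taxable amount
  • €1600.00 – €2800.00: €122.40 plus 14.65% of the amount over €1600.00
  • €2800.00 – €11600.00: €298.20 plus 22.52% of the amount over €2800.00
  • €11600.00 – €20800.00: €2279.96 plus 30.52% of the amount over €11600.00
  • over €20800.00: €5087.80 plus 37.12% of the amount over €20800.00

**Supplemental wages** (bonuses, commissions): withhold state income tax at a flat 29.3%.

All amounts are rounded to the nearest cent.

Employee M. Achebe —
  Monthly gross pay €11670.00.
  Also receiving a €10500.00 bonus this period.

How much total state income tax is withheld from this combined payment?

€5377.82

State Income Tax: taxable = €11670.00
  €2279.96 + 30.52% × (€11670.00 − €11600.00) = €2279.96 + 30.52% × €70.00 = €2301.32
Supplemental (29.3% flat on bonus): 29.3% × €10500.00 = €3076.50
Total state income tax: €2301.32 + €3076.50 = €5377.82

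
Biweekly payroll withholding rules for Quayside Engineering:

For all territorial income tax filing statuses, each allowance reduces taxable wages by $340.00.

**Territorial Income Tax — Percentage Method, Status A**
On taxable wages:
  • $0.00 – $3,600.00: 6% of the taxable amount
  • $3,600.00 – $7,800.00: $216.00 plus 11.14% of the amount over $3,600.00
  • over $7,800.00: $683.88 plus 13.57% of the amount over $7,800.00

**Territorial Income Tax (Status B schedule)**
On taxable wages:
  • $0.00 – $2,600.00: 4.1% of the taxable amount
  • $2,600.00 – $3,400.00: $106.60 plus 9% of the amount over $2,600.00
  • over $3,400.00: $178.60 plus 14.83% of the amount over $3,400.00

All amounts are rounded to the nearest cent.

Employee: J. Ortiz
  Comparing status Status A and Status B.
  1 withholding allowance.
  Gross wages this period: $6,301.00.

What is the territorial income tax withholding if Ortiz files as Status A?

$479.02

Territorial Income Tax (Status A): taxable = $6,301.00 − 1×$340.00 = $5,961.00
  $216.00 + 11.14% × ($5,961.00 − $3,600.00) = $216.00 + 11.14% × $2,361.00 = $479.02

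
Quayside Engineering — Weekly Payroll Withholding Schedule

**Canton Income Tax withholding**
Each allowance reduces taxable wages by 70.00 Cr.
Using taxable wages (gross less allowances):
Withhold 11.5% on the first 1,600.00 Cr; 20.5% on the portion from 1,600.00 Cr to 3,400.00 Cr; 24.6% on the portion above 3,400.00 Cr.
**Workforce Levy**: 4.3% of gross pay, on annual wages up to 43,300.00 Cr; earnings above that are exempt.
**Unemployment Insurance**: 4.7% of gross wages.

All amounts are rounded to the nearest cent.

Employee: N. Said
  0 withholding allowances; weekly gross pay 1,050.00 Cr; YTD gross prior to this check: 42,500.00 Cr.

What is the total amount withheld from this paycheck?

204.50 Cr

Canton Income Tax: taxable = 1,050.00 Cr
  11.5% × 1,050.00 Cr = 120.75 Cr
Workforce Levy: cap 43,300.00 Cr − YTD 42,500.00 Cr = 800.00 Cr subject; 4.3% × 800.00 Cr = 34.40 Cr
Unemployment Insurance: 4.7% × 1,050.00 Cr = 49.35 Cr
Total: 120.75 Cr + 34.40 Cr + 49.35 Cr = 204.50 Cr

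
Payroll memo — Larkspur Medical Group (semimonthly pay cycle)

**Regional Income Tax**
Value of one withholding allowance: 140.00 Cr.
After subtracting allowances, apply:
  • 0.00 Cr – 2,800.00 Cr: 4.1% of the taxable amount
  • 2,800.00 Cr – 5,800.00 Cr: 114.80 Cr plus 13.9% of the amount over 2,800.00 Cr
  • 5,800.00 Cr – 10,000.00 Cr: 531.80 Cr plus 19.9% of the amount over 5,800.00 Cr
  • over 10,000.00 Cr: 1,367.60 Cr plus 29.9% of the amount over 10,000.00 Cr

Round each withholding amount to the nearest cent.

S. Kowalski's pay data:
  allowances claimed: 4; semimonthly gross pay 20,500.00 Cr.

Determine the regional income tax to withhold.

4,339.66 Cr

Regional Income Tax: taxable = 20,500.00 Cr − 4×140.00 Cr = 19,940.00 Cr
  1,367.60 Cr + 29.9% × (19,940.00 Cr − 10,000.00 Cr) = 1,367.60 Cr + 29.9% × 9,940.00 Cr = 4,339.66 Cr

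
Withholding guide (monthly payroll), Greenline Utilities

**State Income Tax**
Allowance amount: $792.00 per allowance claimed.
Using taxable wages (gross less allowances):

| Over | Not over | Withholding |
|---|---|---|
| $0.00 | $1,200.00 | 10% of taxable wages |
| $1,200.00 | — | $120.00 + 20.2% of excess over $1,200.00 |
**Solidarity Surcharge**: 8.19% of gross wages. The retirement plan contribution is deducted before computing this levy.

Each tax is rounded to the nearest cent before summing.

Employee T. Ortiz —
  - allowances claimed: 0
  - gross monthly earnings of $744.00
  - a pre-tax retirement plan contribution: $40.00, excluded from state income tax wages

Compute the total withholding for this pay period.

State Income Tax: taxable = $744.00 − $40.00 = $704.00
  10% × $704.00 = $70.40
Solidarity Surcharge: 8.19% × $704.00 = $57.66
Total: $70.40 + $57.66 = $128.06

$128.06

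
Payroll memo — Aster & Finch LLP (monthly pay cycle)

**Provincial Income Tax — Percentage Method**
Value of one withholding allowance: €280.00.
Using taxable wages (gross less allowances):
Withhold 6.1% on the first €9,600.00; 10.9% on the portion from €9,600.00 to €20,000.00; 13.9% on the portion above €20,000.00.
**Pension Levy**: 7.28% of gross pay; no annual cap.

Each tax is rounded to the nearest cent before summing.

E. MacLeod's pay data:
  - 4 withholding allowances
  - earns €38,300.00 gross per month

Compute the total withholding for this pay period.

Provincial Income Tax: taxable = €38,300.00 − 4×€280.00 = €37,180.00
  €1,719.20 + 13.9% × (€37,180.00 − €20,000.00) = €1,719.20 + 13.9% × €17,180.00 = €4,107.22
Pension Levy: 7.28% × €38,300.00 = €2,788.24
Total: €4,107.22 + €2,788.24 = €6,895.46

€6,895.46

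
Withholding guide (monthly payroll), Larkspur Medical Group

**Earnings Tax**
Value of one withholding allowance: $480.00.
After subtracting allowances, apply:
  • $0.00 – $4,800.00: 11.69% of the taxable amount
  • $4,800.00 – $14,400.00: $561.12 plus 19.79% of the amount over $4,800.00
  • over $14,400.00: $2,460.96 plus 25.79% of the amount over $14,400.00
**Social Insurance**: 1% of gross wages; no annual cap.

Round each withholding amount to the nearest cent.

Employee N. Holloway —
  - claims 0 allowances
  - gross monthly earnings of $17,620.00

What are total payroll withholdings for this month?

Earnings Tax: taxable = $17,620.00
  $2,460.96 + 25.79% × ($17,620.00 − $14,400.00) = $2,460.96 + 25.79% × $3,220.00 = $3,291.40
Social Insurance: 1% × $17,620.00 = $176.20
Total: $3,291.40 + $176.20 = $3,467.60

$3,467.60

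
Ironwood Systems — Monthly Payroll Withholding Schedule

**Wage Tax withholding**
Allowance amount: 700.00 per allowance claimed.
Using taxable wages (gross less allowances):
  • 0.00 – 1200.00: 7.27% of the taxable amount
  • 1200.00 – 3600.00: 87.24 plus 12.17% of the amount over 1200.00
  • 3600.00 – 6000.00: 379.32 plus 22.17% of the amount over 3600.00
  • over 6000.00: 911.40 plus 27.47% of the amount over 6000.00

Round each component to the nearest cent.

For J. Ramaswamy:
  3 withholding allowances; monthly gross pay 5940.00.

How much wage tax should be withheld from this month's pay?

432.53

Wage Tax: taxable = 5940.00 − 3×700.00 = 3840.00
  379.32 + 22.17% × (3840.00 − 3600.00) = 379.32 + 22.17% × 240.00 = 432.53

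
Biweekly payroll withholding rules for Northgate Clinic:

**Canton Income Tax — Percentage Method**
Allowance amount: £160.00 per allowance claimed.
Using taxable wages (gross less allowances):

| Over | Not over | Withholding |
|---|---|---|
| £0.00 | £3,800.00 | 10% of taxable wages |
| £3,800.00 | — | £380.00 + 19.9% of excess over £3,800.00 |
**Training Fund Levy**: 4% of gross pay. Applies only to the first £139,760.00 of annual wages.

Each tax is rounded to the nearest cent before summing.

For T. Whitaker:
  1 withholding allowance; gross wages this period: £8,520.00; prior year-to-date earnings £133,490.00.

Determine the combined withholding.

Canton Income Tax: taxable = £8,520.00 − 1×£160.00 = £8,360.00
  £380.00 + 19.9% × (£8,360.00 − £3,800.00) = £380.00 + 19.9% × £4,560.00 = £1,287.44
Training Fund Levy: cap £139,760.00 − YTD £133,490.00 = £6,270.00 subject; 4% × £6,270.00 = £250.80
Total: £1,287.44 + £250.80 = £1,538.24

£1,538.24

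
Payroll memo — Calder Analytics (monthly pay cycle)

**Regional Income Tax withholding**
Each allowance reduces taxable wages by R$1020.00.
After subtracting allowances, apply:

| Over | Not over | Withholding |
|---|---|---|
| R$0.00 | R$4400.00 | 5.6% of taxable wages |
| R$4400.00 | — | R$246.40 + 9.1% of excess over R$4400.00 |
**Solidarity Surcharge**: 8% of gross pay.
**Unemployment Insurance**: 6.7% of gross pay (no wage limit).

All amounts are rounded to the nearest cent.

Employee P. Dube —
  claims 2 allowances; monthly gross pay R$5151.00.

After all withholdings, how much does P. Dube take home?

R$4219.58

Regional Income Tax: taxable = R$5151.00 − 2×R$1020.00 = R$3111.00
  5.6% × R$3111.00 = R$174.22
Solidarity Surcharge: 8% × R$5151.00 = R$412.08
Unemployment Insurance: 6.7% × R$5151.00 = R$345.12
Total withheld: R$174.22 + R$412.08 + R$345.12 = R$931.42
Net pay: R$5151.00 − R$931.42 = R$4219.58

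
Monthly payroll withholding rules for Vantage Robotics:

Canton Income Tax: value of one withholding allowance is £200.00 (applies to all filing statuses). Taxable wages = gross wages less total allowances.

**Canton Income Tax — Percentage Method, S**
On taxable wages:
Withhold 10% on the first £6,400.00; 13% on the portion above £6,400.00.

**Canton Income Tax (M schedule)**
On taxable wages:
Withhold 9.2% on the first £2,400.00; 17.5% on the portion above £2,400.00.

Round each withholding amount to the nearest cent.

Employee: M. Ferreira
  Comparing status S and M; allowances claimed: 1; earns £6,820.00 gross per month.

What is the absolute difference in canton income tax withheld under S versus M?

Canton Income Tax (S): taxable = £6,820.00 − 1×£200.00 = £6,620.00
  £640.00 + 13% × (£6,620.00 − £6,400.00) = £640.00 + 13% × £220.00 = £668.60
Canton Income Tax (M): taxable = £6,820.00 − 1×£200.00 = £6,620.00
  £220.80 + 17.5% × (£6,620.00 − £2,400.00) = £220.80 + 17.5% × £4,220.00 = £959.30
Difference: |£668.60 − £959.30| = £290.70 (higher under M)

£290.70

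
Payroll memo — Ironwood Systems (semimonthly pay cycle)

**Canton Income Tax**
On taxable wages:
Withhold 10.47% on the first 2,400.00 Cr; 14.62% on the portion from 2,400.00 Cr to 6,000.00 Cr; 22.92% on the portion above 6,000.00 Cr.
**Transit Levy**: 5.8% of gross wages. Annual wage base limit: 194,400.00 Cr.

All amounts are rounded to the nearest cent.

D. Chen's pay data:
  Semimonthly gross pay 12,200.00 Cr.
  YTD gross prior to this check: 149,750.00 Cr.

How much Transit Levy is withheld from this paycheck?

Transit Levy: 5.8% × 12,200.00 Cr = 707.60 Cr

707.60 Cr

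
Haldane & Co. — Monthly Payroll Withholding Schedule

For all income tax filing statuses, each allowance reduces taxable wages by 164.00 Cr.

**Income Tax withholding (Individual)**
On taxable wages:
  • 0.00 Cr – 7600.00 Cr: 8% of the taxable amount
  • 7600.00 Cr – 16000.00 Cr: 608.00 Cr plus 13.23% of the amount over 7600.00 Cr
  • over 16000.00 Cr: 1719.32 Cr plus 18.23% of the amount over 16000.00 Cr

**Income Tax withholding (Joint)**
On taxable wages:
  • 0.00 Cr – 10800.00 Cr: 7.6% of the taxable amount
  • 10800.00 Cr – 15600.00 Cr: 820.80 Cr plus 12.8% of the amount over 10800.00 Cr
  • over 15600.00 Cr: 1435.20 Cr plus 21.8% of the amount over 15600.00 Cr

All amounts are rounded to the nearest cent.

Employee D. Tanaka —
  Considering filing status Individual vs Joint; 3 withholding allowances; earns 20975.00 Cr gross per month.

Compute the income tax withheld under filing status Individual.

2536.57 Cr

Income Tax (Individual): taxable = 20975.00 Cr − 3×164.00 Cr = 20483.00 Cr
  1719.32 Cr + 18.23% × (20483.00 Cr − 16000.00 Cr) = 1719.32 Cr + 18.23% × 4483.00 Cr = 2536.57 Cr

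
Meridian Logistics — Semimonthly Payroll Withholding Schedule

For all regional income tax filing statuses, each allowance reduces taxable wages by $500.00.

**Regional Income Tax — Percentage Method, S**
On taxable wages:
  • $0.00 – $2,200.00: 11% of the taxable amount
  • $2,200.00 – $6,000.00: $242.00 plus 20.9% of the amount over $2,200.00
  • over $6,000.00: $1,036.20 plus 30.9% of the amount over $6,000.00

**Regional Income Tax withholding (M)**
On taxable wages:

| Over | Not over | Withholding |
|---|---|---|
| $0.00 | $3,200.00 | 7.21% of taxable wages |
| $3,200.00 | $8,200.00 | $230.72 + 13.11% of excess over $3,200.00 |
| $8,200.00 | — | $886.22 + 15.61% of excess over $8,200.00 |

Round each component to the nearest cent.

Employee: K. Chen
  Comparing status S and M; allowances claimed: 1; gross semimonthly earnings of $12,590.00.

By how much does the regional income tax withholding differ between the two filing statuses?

$1,424.56

Regional Income Tax (S): taxable = $12,590.00 − 1×$500.00 = $12,090.00
  $1,036.20 + 30.9% × ($12,090.00 − $6,000.00) = $1,036.20 + 30.9% × $6,090.00 = $2,918.01
Regional Income Tax (M): taxable = $12,590.00 − 1×$500.00 = $12,090.00
  $886.22 + 15.61% × ($12,090.00 − $8,200.00) = $886.22 + 15.61% × $3,890.00 = $1,493.45
Difference: |$2,918.01 − $1,493.45| = $1,424.56 (higher under S)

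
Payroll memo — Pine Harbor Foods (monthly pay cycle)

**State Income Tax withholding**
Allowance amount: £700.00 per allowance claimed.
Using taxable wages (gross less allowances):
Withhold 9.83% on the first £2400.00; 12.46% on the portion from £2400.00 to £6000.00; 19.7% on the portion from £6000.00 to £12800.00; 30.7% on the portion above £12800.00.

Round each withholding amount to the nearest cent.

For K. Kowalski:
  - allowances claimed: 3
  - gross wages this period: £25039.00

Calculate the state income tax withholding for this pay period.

State Income Tax: taxable = £25039.00 − 3×£700.00 = £22939.00
  £2024.08 + 30.7% × (£22939.00 − £12800.00) = £2024.08 + 30.7% × £10139.00 = £5136.75

£5136.75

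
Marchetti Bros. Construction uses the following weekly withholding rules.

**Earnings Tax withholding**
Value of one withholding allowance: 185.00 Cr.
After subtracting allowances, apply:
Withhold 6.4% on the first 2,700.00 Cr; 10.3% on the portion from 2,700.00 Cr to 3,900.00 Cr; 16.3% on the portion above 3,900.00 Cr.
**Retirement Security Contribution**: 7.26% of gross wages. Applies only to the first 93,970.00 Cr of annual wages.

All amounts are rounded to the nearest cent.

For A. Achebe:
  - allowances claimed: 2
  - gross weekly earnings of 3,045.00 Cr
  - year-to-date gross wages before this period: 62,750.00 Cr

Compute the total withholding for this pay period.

392.27 Cr

Earnings Tax: taxable = 3,045.00 Cr − 2×185.00 Cr = 2,675.00 Cr
  6.4% × 2,675.00 Cr = 171.20 Cr
Retirement Security Contribution: 7.26% × 3,045.00 Cr = 221.07 Cr
Total: 171.20 Cr + 221.07 Cr = 392.27 Cr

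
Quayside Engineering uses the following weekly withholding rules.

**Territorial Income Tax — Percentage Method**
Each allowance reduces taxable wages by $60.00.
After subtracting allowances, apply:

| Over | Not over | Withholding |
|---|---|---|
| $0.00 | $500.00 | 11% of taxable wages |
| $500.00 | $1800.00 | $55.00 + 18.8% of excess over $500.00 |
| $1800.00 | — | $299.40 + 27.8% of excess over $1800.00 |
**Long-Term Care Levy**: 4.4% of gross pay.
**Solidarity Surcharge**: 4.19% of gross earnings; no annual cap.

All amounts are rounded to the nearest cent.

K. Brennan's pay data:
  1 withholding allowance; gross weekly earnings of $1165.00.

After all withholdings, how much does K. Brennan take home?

Territorial Income Tax: taxable = $1165.00 − 1×$60.00 = $1105.00
  $55.00 + 18.8% × ($1105.00 − $500.00) = $55.00 + 18.8% × $605.00 = $168.74
Long-Term Care Levy: 4.4% × $1165.00 = $51.26
Solidarity Surcharge: 4.19% × $1165.00 = $48.81
Total withheld: $168.74 + $51.26 + $48.81 = $268.81
Net pay: $1165.00 − $268.81 = $896.19

$896.19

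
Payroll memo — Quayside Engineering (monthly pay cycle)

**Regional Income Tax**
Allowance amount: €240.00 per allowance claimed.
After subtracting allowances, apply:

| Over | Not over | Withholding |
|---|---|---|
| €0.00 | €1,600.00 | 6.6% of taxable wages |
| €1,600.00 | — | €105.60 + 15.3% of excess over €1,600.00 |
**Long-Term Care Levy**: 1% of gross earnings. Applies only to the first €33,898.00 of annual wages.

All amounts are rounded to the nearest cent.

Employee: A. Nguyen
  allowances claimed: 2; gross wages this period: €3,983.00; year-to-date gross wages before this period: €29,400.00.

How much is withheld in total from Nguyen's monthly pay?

Regional Income Tax: taxable = €3,983.00 − 2×€240.00 = €3,503.00
  €105.60 + 15.3% × (€3,503.00 − €1,600.00) = €105.60 + 15.3% × €1,903.00 = €396.76
Long-Term Care Levy: 1% × €3,983.00 = €39.83
Total: €396.76 + €39.83 = €436.59

€436.59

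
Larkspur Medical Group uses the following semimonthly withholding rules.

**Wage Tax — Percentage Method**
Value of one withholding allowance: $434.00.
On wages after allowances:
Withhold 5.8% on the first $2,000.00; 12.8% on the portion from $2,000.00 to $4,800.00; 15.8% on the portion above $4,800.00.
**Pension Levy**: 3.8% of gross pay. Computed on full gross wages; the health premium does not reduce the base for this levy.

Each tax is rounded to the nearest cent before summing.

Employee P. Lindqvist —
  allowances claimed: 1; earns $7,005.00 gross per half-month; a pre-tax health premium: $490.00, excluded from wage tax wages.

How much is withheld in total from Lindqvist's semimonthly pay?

$942.99

Wage Tax: taxable = $7,005.00 − $490.00 − 1×$434.00 = $6,081.00
  $474.40 + 15.8% × ($6,081.00 − $4,800.00) = $474.40 + 15.8% × $1,281.00 = $676.80
Pension Levy: 3.8% × $7,005.00 = $266.19
Total: $676.80 + $266.19 = $942.99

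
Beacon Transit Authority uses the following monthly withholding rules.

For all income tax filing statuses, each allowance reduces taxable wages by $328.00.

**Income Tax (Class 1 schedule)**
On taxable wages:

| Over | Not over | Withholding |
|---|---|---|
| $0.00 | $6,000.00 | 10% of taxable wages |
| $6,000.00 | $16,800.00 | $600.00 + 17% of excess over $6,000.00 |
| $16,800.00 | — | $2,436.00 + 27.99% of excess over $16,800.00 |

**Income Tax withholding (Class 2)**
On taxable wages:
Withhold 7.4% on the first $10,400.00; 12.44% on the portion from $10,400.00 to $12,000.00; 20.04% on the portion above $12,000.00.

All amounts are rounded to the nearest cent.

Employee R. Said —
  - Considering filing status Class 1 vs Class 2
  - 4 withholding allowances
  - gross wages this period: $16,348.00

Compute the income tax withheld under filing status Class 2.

Income Tax (Class 2): taxable = $16,348.00 − 4×$328.00 = $15,036.00
  $968.64 + 20.04% × ($15,036.00 − $12,000.00) = $968.64 + 20.04% × $3,036.00 = $1,577.05

$1,577.05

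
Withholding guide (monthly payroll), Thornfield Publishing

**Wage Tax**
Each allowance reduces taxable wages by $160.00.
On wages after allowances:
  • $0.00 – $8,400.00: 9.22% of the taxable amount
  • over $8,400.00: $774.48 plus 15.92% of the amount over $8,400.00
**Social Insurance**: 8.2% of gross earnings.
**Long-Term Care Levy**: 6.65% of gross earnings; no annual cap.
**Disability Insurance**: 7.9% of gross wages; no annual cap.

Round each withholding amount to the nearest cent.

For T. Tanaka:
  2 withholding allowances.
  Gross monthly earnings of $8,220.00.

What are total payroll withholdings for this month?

Wage Tax: taxable = $8,220.00 − 2×$160.00 = $7,900.00
  9.22% × $7,900.00 = $728.38
Social Insurance: 8.2% × $8,220.00 = $674.04
Long-Term Care Levy: 6.65% × $8,220.00 = $546.63
Disability Insurance: 7.9% × $8,220.00 = $649.38
Total: $728.38 + $674.04 + $546.63 + $649.38 = $2,598.43

$2,598.43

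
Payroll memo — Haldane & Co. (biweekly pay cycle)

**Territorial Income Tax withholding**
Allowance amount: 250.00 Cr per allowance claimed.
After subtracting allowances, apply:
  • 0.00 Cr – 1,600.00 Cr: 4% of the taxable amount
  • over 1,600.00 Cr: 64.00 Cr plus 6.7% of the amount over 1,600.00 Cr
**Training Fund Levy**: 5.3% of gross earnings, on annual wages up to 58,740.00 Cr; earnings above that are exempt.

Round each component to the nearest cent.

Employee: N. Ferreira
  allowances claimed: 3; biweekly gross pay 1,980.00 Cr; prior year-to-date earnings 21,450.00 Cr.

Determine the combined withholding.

Territorial Income Tax: taxable = 1,980.00 Cr − 3×250.00 Cr = 1,230.00 Cr
  4% × 1,230.00 Cr = 49.20 Cr
Training Fund Levy: 5.3% × 1,980.00 Cr = 104.94 Cr
Total: 49.20 Cr + 104.94 Cr = 154.14 Cr

154.14 Cr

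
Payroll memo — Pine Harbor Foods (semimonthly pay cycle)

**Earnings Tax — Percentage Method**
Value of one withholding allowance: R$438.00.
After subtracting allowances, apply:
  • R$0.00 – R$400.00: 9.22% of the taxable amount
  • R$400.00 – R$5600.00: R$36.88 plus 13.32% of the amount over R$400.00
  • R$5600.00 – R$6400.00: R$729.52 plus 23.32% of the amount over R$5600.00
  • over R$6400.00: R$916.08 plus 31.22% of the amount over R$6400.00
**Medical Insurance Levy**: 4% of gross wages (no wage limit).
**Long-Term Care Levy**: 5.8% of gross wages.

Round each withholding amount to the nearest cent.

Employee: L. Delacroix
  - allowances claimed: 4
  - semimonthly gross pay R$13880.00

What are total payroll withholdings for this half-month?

R$4064.60

Earnings Tax: taxable = R$13880.00 − 4×R$438.00 = R$12128.00
  R$916.08 + 31.22% × (R$12128.00 − R$6400.00) = R$916.08 + 31.22% × R$5728.00 = R$2704.36
Medical Insurance Levy: 4% × R$13880.00 = R$555.20
Long-Term Care Levy: 5.8% × R$13880.00 = R$805.04
Total: R$2704.36 + R$555.20 + R$805.04 = R$4064.60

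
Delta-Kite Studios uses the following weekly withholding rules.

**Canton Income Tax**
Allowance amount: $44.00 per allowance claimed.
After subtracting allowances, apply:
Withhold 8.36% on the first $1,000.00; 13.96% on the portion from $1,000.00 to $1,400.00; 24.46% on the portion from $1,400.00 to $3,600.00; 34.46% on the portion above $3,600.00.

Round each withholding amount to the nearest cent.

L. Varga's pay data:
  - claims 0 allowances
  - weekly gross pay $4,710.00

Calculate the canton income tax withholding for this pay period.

$1,060.07

Canton Income Tax: taxable = $4,710.00
  $677.56 + 34.46% × ($4,710.00 − $3,600.00) = $677.56 + 34.46% × $1,110.00 = $1,060.07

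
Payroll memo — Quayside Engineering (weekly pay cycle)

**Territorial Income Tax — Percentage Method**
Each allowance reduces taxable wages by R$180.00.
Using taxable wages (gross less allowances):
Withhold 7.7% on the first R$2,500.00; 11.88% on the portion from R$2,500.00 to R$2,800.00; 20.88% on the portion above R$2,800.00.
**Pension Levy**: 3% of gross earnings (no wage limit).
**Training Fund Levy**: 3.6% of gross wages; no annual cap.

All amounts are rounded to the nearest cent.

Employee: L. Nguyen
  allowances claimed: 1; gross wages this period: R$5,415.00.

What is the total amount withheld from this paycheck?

R$1,093.96

Territorial Income Tax: taxable = R$5,415.00 − 1×R$180.00 = R$5,235.00
  R$228.14 + 20.88% × (R$5,235.00 − R$2,800.00) = R$228.14 + 20.88% × R$2,435.00 = R$736.57
Pension Levy: 3% × R$5,415.00 = R$162.45
Training Fund Levy: 3.6% × R$5,415.00 = R$194.94
Total: R$736.57 + R$162.45 + R$194.94 = R$1,093.96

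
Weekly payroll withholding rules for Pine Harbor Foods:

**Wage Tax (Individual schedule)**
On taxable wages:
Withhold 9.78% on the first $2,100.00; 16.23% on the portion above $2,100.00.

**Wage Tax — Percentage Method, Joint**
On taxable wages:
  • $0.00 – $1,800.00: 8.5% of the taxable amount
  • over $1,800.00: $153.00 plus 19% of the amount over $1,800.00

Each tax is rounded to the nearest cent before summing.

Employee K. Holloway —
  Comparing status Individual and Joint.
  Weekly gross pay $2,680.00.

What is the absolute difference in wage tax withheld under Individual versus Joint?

Wage Tax (Individual): taxable = $2,680.00
  $205.38 + 16.23% × ($2,680.00 − $2,100.00) = $205.38 + 16.23% × $580.00 = $299.51
Wage Tax (Joint): taxable = $2,680.00
  $153.00 + 19% × ($2,680.00 − $1,800.00) = $153.00 + 19% × $880.00 = $320.20
Difference: |$299.51 − $320.20| = $20.69 (higher under Joint)

$20.69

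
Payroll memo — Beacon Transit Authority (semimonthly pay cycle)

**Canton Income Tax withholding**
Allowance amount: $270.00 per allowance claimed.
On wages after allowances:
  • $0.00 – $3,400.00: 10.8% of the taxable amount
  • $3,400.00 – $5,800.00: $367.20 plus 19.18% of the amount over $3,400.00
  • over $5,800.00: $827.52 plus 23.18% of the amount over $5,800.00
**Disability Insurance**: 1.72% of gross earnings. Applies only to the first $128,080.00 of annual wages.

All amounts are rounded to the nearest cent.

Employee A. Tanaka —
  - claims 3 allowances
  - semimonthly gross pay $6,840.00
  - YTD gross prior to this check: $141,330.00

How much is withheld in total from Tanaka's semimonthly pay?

Canton Income Tax: taxable = $6,840.00 − 3×$270.00 = $6,030.00
  $827.52 + 23.18% × ($6,030.00 − $5,800.00) = $827.52 + 23.18% × $230.00 = $880.83
Disability Insurance: YTD $141,330.00 ≥ cap $128,080.00 → $0.00
Total: $880.83 + $0.00 = $880.83

$880.83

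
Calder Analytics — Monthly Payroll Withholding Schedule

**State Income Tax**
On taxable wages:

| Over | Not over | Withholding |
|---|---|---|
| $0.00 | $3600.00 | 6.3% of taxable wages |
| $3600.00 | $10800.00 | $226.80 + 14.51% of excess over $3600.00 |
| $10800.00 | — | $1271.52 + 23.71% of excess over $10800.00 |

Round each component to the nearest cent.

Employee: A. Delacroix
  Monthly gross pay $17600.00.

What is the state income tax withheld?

$2883.80

State Income Tax: taxable = $17600.00
  $1271.52 + 23.71% × ($17600.00 − $10800.00) = $1271.52 + 23.71% × $6800.00 = $2883.80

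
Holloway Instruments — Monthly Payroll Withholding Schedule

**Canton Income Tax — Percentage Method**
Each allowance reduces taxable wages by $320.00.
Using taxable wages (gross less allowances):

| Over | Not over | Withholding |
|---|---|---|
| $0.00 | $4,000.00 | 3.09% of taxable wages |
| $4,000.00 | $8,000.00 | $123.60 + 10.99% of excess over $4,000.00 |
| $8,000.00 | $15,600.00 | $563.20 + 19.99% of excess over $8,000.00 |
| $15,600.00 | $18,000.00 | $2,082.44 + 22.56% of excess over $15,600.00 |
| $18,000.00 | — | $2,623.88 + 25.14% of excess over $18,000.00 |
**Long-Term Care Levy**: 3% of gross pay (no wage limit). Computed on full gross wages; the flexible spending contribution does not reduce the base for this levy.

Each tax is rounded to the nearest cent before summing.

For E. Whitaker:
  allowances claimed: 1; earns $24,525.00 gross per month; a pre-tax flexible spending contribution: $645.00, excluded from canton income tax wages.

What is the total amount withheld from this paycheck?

Canton Income Tax: taxable = $24,525.00 − $645.00 − 1×$320.00 = $23,560.00
  $2,623.88 + 25.14% × ($23,560.00 − $18,000.00) = $2,623.88 + 25.14% × $5,560.00 = $4,021.66
Long-Term Care Levy: 3% × $24,525.00 = $735.75
Total: $4,021.66 + $735.75 = $4,757.41

$4,757.41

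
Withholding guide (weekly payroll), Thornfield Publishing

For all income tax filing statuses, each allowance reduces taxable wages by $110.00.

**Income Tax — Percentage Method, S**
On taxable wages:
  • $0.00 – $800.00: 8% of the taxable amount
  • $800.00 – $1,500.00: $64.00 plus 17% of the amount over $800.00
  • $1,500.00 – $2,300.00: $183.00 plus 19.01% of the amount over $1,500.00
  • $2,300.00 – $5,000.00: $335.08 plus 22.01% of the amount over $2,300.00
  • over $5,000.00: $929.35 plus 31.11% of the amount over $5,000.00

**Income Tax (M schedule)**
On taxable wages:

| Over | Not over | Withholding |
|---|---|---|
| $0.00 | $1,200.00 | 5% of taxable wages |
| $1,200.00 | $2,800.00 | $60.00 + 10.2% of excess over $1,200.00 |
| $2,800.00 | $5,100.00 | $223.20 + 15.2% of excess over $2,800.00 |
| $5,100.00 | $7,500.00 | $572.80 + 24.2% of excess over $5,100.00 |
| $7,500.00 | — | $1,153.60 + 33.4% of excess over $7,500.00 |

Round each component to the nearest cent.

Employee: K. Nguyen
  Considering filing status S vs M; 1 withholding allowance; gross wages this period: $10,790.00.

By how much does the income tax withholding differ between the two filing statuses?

Income Tax (S): taxable = $10,790.00 − 1×$110.00 = $10,680.00
  $929.35 + 31.11% × ($10,680.00 − $5,000.00) = $929.35 + 31.11% × $5,680.00 = $2,696.40
Income Tax (M): taxable = $10,790.00 − 1×$110.00 = $10,680.00
  $1,153.60 + 33.4% × ($10,680.00 − $7,500.00) = $1,153.60 + 33.4% × $3,180.00 = $2,215.72
Difference: |$2,696.40 − $2,215.72| = $480.68 (higher under S)

$480.68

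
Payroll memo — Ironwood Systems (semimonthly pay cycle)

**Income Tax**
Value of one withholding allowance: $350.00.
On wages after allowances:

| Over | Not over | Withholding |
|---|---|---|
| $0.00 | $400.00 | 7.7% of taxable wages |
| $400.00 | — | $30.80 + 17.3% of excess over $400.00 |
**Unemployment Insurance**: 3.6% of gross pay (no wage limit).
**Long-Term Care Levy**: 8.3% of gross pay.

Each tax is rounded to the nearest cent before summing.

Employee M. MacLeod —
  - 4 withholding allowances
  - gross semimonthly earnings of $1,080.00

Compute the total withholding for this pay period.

Income Tax: taxable = $1,080.00 − 4×$350.00 = $-320.00
  Taxable ≤ 0 → $0.00
Unemployment Insurance: 3.6% × $1,080.00 = $38.88
Long-Term Care Levy: 8.3% × $1,080.00 = $89.64
Total: $0.00 + $38.88 + $89.64 = $128.52

$128.52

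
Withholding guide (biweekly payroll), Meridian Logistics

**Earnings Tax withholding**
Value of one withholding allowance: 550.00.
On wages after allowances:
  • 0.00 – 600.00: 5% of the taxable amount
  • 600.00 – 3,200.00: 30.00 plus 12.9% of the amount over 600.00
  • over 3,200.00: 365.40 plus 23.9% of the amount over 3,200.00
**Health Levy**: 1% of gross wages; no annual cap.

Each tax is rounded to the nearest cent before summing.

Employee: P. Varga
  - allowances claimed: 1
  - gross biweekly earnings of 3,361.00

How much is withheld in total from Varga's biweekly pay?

348.83

Earnings Tax: taxable = 3,361.00 − 1×550.00 = 2,811.00
  30.00 + 12.9% × (2,811.00 − 600.00) = 30.00 + 12.9% × 2,211.00 = 315.22
Health Levy: 1% × 3,361.00 = 33.61
Total: 315.22 + 33.61 = 348.83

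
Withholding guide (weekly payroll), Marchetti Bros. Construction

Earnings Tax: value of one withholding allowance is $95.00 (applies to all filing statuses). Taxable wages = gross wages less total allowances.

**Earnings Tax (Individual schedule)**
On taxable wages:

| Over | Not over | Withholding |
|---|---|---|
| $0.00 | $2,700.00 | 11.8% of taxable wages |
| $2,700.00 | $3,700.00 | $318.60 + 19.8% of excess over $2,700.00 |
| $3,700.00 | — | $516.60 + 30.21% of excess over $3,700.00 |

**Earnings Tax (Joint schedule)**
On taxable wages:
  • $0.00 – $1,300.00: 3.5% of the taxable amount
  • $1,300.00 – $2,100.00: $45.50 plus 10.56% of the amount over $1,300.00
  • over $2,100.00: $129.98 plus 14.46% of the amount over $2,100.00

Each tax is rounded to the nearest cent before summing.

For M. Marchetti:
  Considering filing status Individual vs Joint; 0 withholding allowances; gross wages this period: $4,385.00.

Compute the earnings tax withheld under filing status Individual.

Earnings Tax (Individual): taxable = $4,385.00
  $516.60 + 30.21% × ($4,385.00 − $3,700.00) = $516.60 + 30.21% × $685.00 = $723.54

$723.54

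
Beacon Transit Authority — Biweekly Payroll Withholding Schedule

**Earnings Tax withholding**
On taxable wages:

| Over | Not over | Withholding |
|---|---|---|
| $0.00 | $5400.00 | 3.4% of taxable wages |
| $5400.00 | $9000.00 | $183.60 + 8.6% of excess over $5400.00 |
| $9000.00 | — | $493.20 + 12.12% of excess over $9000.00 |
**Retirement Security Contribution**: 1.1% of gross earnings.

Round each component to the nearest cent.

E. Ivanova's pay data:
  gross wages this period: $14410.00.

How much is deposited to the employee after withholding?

$13102.60

Earnings Tax: taxable = $14410.00
  $493.20 + 12.12% × ($14410.00 − $9000.00) = $493.20 + 12.12% × $5410.00 = $1148.89
Retirement Security Contribution: 1.1% × $14410.00 = $158.51
Total withheld: $1148.89 + $158.51 = $1307.40
Net pay: $14410.00 − $1307.40 = $13102.60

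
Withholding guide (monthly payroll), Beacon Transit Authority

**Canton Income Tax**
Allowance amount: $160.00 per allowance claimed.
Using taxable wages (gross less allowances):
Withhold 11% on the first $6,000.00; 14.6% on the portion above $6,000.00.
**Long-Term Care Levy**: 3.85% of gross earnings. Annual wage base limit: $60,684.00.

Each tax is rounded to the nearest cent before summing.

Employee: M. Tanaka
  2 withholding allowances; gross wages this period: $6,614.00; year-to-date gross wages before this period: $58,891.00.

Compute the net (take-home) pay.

Canton Income Tax: taxable = $6,614.00 − 2×$160.00 = $6,294.00
  $660.00 + 14.6% × ($6,294.00 − $6,000.00) = $660.00 + 14.6% × $294.00 = $702.92
Long-Term Care Levy: cap $60,684.00 − YTD $58,891.00 = $1,793.00 subject; 3.85% × $1,793.00 = $69.03
Total withheld: $702.92 + $69.03 = $771.95
Net pay: $6,614.00 − $771.95 = $5,842.05

$5,842.05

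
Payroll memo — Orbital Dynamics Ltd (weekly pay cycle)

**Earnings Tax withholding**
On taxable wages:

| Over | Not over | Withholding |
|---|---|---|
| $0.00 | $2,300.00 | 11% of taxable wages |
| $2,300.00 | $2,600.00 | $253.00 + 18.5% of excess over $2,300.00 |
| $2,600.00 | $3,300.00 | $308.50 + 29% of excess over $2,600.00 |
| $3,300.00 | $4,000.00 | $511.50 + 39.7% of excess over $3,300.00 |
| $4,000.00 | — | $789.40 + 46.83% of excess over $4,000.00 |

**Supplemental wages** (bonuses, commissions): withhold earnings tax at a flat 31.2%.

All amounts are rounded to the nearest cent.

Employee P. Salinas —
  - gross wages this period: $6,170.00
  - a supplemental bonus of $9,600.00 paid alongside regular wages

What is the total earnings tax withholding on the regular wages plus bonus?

$4,800.81

Earnings Tax: taxable = $6,170.00
  $789.40 + 46.83% × ($6,170.00 − $4,000.00) = $789.40 + 46.83% × $2,170.00 = $1,805.61
Supplemental (31.2% flat on bonus): 31.2% × $9,600.00 = $2,995.20
Total earnings tax: $1,805.61 + $2,995.20 = $4,800.81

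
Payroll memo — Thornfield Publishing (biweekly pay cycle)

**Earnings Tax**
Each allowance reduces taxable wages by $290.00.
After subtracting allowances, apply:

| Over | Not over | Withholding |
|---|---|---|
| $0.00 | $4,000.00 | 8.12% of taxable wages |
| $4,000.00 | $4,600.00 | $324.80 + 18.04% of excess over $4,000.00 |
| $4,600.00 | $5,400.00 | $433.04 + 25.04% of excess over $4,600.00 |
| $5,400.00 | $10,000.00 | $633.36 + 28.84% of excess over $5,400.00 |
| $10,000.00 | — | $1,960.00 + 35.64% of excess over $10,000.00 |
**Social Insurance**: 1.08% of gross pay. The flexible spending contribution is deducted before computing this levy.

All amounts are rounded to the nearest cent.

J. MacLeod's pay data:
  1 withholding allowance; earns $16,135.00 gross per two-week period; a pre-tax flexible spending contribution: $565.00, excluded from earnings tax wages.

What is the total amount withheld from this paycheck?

Earnings Tax: taxable = $16,135.00 − $565.00 − 1×$290.00 = $15,280.00
  $1,960.00 + 35.64% × ($15,280.00 − $10,000.00) = $1,960.00 + 35.64% × $5,280.00 = $3,841.79
Social Insurance: 1.08% × $15,570.00 = $168.16
Total: $3,841.79 + $168.16 = $4,009.95

$4,009.95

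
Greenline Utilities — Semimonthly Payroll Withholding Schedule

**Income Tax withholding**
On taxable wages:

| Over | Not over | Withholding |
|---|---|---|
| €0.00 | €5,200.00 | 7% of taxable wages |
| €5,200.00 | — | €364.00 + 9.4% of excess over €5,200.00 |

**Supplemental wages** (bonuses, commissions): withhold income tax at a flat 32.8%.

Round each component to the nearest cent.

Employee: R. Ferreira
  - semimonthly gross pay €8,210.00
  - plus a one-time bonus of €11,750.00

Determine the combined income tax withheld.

€4,500.94

Income Tax: taxable = €8,210.00
  €364.00 + 9.4% × (€8,210.00 − €5,200.00) = €364.00 + 9.4% × €3,010.00 = €646.94
Supplemental (32.8% flat on bonus): 32.8% × €11,750.00 = €3,854.00
Total income tax: €646.94 + €3,854.00 = €4,500.94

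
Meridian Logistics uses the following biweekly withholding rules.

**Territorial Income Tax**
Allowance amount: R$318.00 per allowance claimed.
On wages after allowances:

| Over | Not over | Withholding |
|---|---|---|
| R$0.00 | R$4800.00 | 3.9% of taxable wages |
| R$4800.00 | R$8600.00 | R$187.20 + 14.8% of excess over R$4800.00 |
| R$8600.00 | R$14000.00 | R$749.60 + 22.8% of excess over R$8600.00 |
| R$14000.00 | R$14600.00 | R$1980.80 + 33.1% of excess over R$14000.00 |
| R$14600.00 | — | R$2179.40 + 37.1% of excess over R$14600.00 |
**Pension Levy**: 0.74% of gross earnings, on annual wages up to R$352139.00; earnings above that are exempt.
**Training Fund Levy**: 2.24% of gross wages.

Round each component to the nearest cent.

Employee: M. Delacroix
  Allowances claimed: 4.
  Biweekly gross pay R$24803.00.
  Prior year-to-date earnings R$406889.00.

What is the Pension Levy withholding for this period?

Pension Levy: YTD R$406889.00 ≥ cap R$352139.00 → R$0.00

R$0.00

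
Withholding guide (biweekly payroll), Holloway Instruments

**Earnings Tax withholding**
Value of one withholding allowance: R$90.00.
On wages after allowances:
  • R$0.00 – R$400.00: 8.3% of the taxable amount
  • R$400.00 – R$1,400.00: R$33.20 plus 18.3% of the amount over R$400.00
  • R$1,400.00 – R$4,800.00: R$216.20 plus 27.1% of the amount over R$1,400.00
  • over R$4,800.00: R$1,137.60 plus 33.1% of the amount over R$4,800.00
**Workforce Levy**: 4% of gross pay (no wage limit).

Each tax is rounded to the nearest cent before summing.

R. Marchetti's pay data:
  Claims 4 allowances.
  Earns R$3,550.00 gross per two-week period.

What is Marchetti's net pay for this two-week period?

Earnings Tax: taxable = R$3,550.00 − 4×R$90.00 = R$3,190.00
  R$216.20 + 27.1% × (R$3,190.00 − R$1,400.00) = R$216.20 + 27.1% × R$1,790.00 = R$701.29
Workforce Levy: 4% × R$3,550.00 = R$142.00
Total withheld: R$701.29 + R$142.00 = R$843.29
Net pay: R$3,550.00 − R$843.29 = R$2,706.71

R$2,706.71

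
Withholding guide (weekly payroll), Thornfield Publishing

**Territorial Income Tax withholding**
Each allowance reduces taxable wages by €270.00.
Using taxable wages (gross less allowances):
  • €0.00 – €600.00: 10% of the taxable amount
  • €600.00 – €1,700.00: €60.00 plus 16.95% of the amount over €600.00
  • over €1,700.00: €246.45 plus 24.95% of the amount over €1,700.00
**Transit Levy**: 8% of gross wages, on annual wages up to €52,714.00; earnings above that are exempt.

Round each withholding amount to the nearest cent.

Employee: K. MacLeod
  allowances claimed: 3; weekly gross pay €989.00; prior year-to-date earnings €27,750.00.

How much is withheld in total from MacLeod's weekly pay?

€97.02

Territorial Income Tax: taxable = €989.00 − 3×€270.00 = €179.00
  10% × €179.00 = €17.90
Transit Levy: 8% × €989.00 = €79.12
Total: €17.90 + €79.12 = €97.02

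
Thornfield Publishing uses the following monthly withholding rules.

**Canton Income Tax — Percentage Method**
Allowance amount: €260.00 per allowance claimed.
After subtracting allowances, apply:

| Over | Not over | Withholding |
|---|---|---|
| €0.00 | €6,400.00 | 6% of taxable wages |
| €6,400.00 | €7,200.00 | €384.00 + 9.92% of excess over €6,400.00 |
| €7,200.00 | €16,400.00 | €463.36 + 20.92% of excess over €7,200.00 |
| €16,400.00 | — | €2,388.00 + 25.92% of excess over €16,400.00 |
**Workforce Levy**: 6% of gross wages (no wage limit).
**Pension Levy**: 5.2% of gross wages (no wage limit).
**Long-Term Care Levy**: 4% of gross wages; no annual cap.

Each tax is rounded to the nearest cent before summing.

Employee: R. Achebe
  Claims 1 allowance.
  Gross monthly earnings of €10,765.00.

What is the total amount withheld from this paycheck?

Canton Income Tax: taxable = €10,765.00 − 1×€260.00 = €10,505.00
  €463.36 + 20.92% × (€10,505.00 − €7,200.00) = €463.36 + 20.92% × €3,305.00 = €1,154.77
Workforce Levy: 6% × €10,765.00 = €645.90
Pension Levy: 5.2% × €10,765.00 = €559.78
Long-Term Care Levy: 4% × €10,765.00 = €430.60
Total: €1,154.77 + €645.90 + €559.78 + €430.60 = €2,791.05

€2,791.05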